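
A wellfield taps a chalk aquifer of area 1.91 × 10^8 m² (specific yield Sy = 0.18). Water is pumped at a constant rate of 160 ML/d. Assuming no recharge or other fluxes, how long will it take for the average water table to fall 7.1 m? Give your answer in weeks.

t ≈ 218 weeks

ΔV = Sy × A × Δh = 0.18 × 1.91 × 10^8 × 7.1 = 2.441 × 10^8 m³
Q = 160 ML/d = 1.6 × 10^5 m³/d
t = ΔV / Q = 2.441 × 10^8 m³ / 1.6 × 10^5 m³/d = 1526 d
t = 1526 d ≈ 217.9 weeks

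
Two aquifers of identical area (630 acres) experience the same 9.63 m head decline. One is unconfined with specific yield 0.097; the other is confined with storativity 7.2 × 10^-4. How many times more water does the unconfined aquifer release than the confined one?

A = 630 acres = 2.55 × 10^6 m²
Unconfined: ΔV_u = Sy × A × Δh = 0.097 × 2.55 × 10^6 × 9.63 = 2.382 × 10^6 m³
Confined: ΔV_c = S × A × Δh = 7.2 × 10^-4 × 2.55 × 10^6 × 9.63 = 17680 m³
Ratio = ΔV_u / ΔV_c = Sy / S = 0.097 / 7.2 × 10^-4 = 134.7

ΔV_u / ΔV_c ≈ 135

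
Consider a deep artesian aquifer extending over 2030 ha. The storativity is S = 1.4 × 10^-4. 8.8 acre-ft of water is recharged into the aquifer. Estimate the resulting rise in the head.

Δh ≈ 3.82 m

A = 2030 ha = 2.03 × 10^7 m²
ΔV = 8.8 acre-ft = 10850 m³
Δh = ΔV / (S × A) = 10850 m³ / (1.4 × 10^-4 × 2.03 × 10^7 m²) = 3.819 m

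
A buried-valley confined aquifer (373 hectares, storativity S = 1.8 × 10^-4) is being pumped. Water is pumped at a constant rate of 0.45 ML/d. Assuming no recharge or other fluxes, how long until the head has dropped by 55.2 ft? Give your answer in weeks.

A = 373 hectares = 3.73 × 10^6 m²
Δh = 55.2 ft = 16.82 m
ΔV = S × A × Δh = 1.8 × 10^-4 × 3.73 × 10^6 × 16.82 = 11300 m³
Q = 0.45 ML/d = 450 m³/d
t = ΔV / Q = 11300 m³ / 450 m³/d = 25.1 d
t = 25.1 d ≈ 3.586 weeks

t ≈ 3.59 weeks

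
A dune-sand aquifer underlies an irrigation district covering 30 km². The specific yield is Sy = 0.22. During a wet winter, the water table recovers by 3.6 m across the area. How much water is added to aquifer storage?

A = 30 km² = 3 × 10^7 m²
ΔV = Sy × A × Δh = 0.22 × 3 × 10^7 m² × 3.6 m = 2.376 × 10^7 m³

ΔV ≈ 2.38 × 10^7 m³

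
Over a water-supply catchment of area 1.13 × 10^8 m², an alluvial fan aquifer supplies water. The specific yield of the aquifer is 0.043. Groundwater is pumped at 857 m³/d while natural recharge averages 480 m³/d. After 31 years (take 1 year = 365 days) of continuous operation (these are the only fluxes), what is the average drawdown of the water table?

Δh ≈ 0.878 m

Net abstraction = 857 − 480 = 377 m³/d
t = 31 years = 11320 d
ΔV = Q × t = 377 m³/d × 11320 d = 4.266 × 10^6 m³
Δh = ΔV / (Sy × A) = 4.266 × 10^6 / (0.043 × 1.13 × 10^8) = 0.8779 m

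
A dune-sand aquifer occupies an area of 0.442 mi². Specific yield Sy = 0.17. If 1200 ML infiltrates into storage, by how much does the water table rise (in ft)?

Δh ≈ 20.2 ft

A = 0.442 mi² = 1.145 × 10^6 m²
ΔV = 1200 ML = 1.2 × 10^6 m³
Δh = ΔV / (Sy × A) = 1.2 × 10^6 m³ / (0.17 × 1.145 × 10^6 m²) = 6.166 m
Δh = 6.166 m = 20.23 ft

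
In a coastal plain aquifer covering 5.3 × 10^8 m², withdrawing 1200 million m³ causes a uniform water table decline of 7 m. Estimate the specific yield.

ΔV = 1200 million m³ = 1.2 × 10^9 m³
Sy = ΔV / (A × Δh) = 1.2 × 10^9 m³ / (5.3 × 10^8 m² × 7 m) = 0.3235

Sy ≈ 0.32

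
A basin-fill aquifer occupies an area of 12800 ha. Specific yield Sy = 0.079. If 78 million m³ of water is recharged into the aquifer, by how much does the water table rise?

A = 12800 ha = 1.28 × 10^8 m²
ΔV = 78 million m³ = 7.8 × 10^7 m³
Δh = ΔV / (Sy × A) = 7.8 × 10^7 m³ / (0.079 × 1.28 × 10^8 m²) = 7.714 m

Δh ≈ 7.71 m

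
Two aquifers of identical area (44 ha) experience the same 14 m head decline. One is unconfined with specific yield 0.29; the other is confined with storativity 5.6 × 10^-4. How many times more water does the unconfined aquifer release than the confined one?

A = 44 ha = 4.4 × 10^5 m²
Unconfined: ΔV_u = Sy × A × Δh = 0.29 × 4.4 × 10^5 × 14 = 1.786 × 10^6 m³
Confined: ΔV_c = S × A × Δh = 5.6 × 10^-4 × 4.4 × 10^5 × 14 = 3450 m³
Ratio = ΔV_u / ΔV_c = Sy / S = 0.29 / 5.6 × 10^-4 = 517.9

ΔV_u / ΔV_c ≈ 518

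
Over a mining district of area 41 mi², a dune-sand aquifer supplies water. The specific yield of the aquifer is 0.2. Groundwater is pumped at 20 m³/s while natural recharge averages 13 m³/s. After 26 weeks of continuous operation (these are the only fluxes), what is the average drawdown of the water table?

A = 41 mi² = 1.062 × 10^8 m²
Net abstraction = 20 − 13 = 7 m³/s
Q_net = 7 m³/s = 6.048 × 10^5 m³/d
t = 26 weeks = 182 d
ΔV = Q × t = 6.048 × 10^5 m³/d × 182 d = 1.101 × 10^8 m³
Δh = ΔV / (Sy × A) = 1.101 × 10^8 / (0.2 × 1.062 × 10^8) = 5.183 m

Δh ≈ 5.18 m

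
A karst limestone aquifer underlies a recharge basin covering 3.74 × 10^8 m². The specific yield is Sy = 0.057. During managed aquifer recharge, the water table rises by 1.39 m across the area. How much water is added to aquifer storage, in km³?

ΔV = Sy × A × Δh = 0.057 × 3.74 × 10^8 m² × 1.39 m = 2.963 × 10^7 m³
ΔV = 2.963 × 10^7 m³ = 0.02963 km³

ΔV ≈ 0.0296 km³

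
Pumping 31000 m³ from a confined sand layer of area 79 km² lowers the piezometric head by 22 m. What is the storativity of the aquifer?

A = 79 km² = 7.9 × 10^7 m²
S = ΔV / (A × Δh) = 31000 m³ / (7.9 × 10^7 m² × 22 m) = 1.784 × 10^-5

S ≈ 1.8 × 10^-5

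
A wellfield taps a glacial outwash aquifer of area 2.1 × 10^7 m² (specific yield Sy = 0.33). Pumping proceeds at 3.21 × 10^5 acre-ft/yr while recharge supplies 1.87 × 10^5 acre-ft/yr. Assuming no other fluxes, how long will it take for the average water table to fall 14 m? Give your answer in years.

ΔV = Sy × A × Δh = 0.33 × 2.1 × 10^7 × 14 = 9.702 × 10^7 m³
Net withdrawal = 3.21 × 10^5 − 1.87 × 10^5 = 1.34 × 10^5 acre-ft/yr = 4.528 × 10^5 m³/d
t = ΔV / Q = 9.702 × 10^7 m³ / 4.528 × 10^5 m³/d = 214.2 d
t = 214.2 d ≈ 0.587 years

t ≈ 0.587 years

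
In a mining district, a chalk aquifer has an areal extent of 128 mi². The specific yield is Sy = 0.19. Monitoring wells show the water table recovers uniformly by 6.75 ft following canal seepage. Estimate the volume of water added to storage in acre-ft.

A = 128 mi² = 3.315 × 10^8 m²
Δh = 6.75 ft = 2.057 m
ΔV = Sy × A × Δh = 0.19 × 3.315 × 10^8 m² × 2.057 m = 1.296 × 10^8 m³
ΔV = 1.296 × 10^8 m³ = 1.051 × 10^5 acre-ft

ΔV ≈ 1.05 × 10^5 acre-ft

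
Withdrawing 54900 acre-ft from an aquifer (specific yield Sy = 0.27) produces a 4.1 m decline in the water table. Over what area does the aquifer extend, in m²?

ΔV = 54900 acre-ft = 6.772 × 10^7 m³
A = ΔV / (Sy × Δh) = 6.772 × 10^7 / (0.27 × 4.1) = 6.117 × 10^7 m²

A ≈ 6.12 × 10^7 m²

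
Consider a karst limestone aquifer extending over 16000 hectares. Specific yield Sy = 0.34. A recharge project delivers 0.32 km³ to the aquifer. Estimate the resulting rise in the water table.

Δh ≈ 5.88 m

A = 16000 hectares = 1.6 × 10^8 m²
ΔV = 0.32 km³ = 3.2 × 10^8 m³
Δh = ΔV / (Sy × A) = 3.2 × 10^8 m³ / (0.34 × 1.6 × 10^8 m²) = 5.882 m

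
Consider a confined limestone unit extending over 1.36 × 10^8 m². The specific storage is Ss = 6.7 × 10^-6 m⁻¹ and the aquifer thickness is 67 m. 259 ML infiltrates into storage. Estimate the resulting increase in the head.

S = Ss × b = 6.7 × 10^-6 m⁻¹ × 67 m = 4.489 × 10^-4
ΔV = 259 ML = 2.59 × 10^5 m³
Δh = ΔV / (S × A) = 2.59 × 10^5 m³ / (4.489 × 10^-4 × 1.36 × 10^8 m²) = 4.242 m

Δh ≈ 4.24 m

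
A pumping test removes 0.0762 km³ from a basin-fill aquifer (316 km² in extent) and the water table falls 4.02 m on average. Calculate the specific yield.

A = 316 km² = 3.16 × 10^8 m²
ΔV = 0.0762 km³ = 7.62 × 10^7 m³
Sy = ΔV / (A × Δh) = 7.62 × 10^7 m³ / (3.16 × 10^8 m² × 4.02 m) = 0.05998

Sy ≈ 0.06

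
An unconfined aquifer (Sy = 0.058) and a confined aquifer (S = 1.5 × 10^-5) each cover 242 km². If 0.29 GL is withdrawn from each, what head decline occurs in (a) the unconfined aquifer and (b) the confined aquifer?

A = 242 km² = 2.42 × 10^8 m²
ΔV = 0.29 GL = 2.9 × 10^5 m³
Unconfined: Δh_u = ΔV/(Sy·A) = 2.9 × 10^5/(0.058 × 2.42 × 10^8) = 0.02066 m
Confined: Δh_c = ΔV/(S·A) = 2.9 × 10^5/(1.5 × 10^-5 × 2.42 × 10^8) = 79.89 m

Δh_u ≈ 0.0207 m; Δh_c ≈ 79.9 m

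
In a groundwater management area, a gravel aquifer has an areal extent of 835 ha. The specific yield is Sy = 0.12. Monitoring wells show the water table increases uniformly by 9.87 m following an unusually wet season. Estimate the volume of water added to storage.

ΔV ≈ 9.89 × 10^6 m³

A = 835 ha = 8.35 × 10^6 m²
ΔV = Sy × A × Δh = 0.12 × 8.35 × 10^6 m² × 9.87 m = 9.89 × 10^6 m³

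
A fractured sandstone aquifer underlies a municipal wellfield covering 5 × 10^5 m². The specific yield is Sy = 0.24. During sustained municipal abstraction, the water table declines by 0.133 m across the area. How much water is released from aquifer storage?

ΔV = Sy × A × Δh = 0.24 × 5 × 10^5 m² × 0.133 m = 15960 m³

ΔV ≈ 16000 m³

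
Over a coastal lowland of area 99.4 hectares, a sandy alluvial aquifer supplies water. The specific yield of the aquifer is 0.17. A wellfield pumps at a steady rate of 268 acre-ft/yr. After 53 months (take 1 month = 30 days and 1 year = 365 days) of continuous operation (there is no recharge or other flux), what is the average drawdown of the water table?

Δh ≈ 8.52 m

A = 99.4 hectares = 9.94 × 10^5 m²
Q = 268 acre-ft/yr = 905.7 m³/d
t = 53 months = 1590 d
ΔV = Q × t = 905.7 m³/d × 1590 d = 1.44 × 10^6 m³
Δh = ΔV / (Sy × A) = 1.44 × 10^6 / (0.17 × 9.94 × 10^5) = 8.522 m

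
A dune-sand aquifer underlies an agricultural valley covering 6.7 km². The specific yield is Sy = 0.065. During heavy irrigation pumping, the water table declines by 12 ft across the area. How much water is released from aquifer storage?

A = 6.7 km² = 6.7 × 10^6 m²
Δh = 12 ft = 3.658 m
ΔV = Sy × A × Δh = 0.065 × 6.7 × 10^6 m² × 3.658 m = 1.593 × 10^6 m³

ΔV ≈ 1.59 × 10^6 m³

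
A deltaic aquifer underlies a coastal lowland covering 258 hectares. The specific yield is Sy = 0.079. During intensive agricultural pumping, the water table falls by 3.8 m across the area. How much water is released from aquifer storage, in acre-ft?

ΔV ≈ 628 acre-ft

A = 258 hectares = 2.58 × 10^6 m²
ΔV = Sy × A × Δh = 0.079 × 2.58 × 10^6 m² × 3.8 m = 7.745 × 10^5 m³
ΔV = 7.745 × 10^5 m³ = 627.9 acre-ft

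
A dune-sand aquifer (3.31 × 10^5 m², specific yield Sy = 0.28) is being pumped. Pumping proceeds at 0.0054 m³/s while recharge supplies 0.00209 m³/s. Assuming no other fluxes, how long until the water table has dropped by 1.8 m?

ΔV = Sy × A × Δh = 0.28 × 3.31 × 10^5 × 1.8 = 1.668 × 10^5 m³
Net withdrawal = 0.0054 − 0.00209 = 0.00331 m³/s = 286 m³/d
t = ΔV / Q = 1.668 × 10^5 m³ / 286 m³/d = 583.3 d

t ≈ 583 days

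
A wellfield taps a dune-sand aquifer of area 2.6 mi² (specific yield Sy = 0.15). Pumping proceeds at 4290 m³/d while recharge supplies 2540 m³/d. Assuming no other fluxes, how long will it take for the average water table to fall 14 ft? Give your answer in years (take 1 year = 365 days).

t ≈ 6.75 years

A = 2.6 mi² = 6.734 × 10^6 m²
Δh = 14 ft = 4.267 m
ΔV = Sy × A × Δh = 0.15 × 6.734 × 10^6 × 4.267 = 4.31 × 10^6 m³
Net withdrawal = 4290 − 2540 = 1750 m³/d
t = ΔV / Q = 4.31 × 10^6 m³ / 1750 m³/d = 2463 d
t = 2463 d ≈ 6.748 years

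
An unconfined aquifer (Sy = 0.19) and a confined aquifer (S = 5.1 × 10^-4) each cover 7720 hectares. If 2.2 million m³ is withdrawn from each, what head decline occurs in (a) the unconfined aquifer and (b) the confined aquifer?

A = 7720 hectares = 7.72 × 10^7 m²
ΔV = 2.2 million m³ = 2.2 × 10^6 m³
Unconfined: Δh_u = ΔV/(Sy·A) = 2.2 × 10^6/(0.19 × 7.72 × 10^7) = 0.15 m
Confined: Δh_c = ΔV/(S·A) = 2.2 × 10^6/(5.1 × 10^-4 × 7.72 × 10^7) = 55.88 m

Δh_u ≈ 0.15 m; Δh_c ≈ 55.9 m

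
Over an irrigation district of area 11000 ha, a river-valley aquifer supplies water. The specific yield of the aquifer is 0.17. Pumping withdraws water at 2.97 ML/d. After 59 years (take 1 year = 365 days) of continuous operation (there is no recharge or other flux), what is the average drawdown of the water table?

Δh ≈ 3.42 m

A = 11000 ha = 1.1 × 10^8 m²
Q = 2.97 ML/d = 2970 m³/d
t = 59 years = 21540 d
ΔV = Q × t = 2970 m³/d × 21540 d = 6.396 × 10^7 m³
Δh = ΔV / (Sy × A) = 6.396 × 10^7 / (0.17 × 1.1 × 10^8) = 3.42 m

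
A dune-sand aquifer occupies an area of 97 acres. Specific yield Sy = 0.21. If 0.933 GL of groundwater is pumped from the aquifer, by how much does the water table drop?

A = 97 acres = 3.925 × 10^5 m²
ΔV = 0.933 GL = 9.33 × 10^5 m³
Δh = ΔV / (Sy × A) = 9.33 × 10^5 m³ / (0.21 × 3.925 × 10^5 m²) = 11.32 m

Δh ≈ 11.3 m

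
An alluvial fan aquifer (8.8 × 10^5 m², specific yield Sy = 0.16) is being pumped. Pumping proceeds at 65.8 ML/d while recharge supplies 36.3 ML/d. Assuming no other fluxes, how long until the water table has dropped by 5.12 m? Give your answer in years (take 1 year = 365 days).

ΔV = Sy × A × Δh = 0.16 × 8.8 × 10^5 × 5.12 = 7.209 × 10^5 m³
Net withdrawal = 65.8 − 36.3 = 29.5 ML/d = 29500 m³/d
t = ΔV / Q = 7.209 × 10^5 m³ / 29500 m³/d = 24.44 d
t = 24.44 d ≈ 0.06695 years

t ≈ 0.067 years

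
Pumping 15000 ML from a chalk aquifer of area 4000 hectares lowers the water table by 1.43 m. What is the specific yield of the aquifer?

Sy ≈ 0.26

A = 4000 hectares = 4 × 10^7 m²
ΔV = 15000 ML = 1.5 × 10^7 m³
Sy = ΔV / (A × Δh) = 1.5 × 10^7 m³ / (4 × 10^7 m² × 1.43 m) = 0.2622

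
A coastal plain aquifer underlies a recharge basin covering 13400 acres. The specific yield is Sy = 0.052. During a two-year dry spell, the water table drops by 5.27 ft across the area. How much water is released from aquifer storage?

A = 13400 acres = 5.423 × 10^7 m²
Δh = 5.27 ft = 1.606 m
ΔV = Sy × A × Δh = 0.052 × 5.423 × 10^7 m² × 1.606 m = 4.53 × 10^6 m³

ΔV ≈ 4.53 × 10^6 m³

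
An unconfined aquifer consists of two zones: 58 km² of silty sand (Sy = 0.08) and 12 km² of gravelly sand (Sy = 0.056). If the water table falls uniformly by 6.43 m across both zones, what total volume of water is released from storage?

ΔV ≈ 3.42 × 10^7 m³

A₁ = 58 km² = 5.8 × 10^7 m²; A₂ = 12 km² = 1.2 × 10^7 m²
ΔV₁ = 0.08 × 5.8 × 10^7 × 6.43 = 2.984 × 10^7 m³
ΔV₂ = 0.056 × 1.2 × 10^7 × 6.43 = 4.321 × 10^6 m³
ΔV = ΔV₁ + ΔV₂ = 3.416 × 10^7 m³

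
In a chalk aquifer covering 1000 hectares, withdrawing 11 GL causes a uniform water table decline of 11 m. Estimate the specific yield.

Sy ≈ 0.1

A = 1000 hectares = 1 × 10^7 m²
ΔV = 11 GL = 1.1 × 10^7 m³
Sy = ΔV / (A × Δh) = 1.1 × 10^7 m³ / (1 × 10^7 m² × 11 m) = 0.1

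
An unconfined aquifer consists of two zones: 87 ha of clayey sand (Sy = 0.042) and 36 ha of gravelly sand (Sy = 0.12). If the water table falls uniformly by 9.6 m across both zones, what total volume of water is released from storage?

ΔV ≈ 7.66 × 10^5 m³

A₁ = 87 ha = 8.7 × 10^5 m²; A₂ = 36 ha = 3.6 × 10^5 m²
ΔV₁ = 0.042 × 8.7 × 10^5 × 9.6 = 3.508 × 10^5 m³
ΔV₂ = 0.12 × 3.6 × 10^5 × 9.6 = 4.147 × 10^5 m³
ΔV = ΔV₁ + ΔV₂ = 7.655 × 10^5 m³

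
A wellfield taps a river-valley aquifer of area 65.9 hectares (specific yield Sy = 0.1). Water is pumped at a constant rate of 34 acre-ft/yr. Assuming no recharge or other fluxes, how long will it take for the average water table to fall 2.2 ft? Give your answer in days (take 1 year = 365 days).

A = 65.9 hectares = 6.59 × 10^5 m²
Δh = 2.2 ft = 0.6706 m
ΔV = Sy × A × Δh = 0.1 × 6.59 × 10^5 × 0.6706 = 44190 m³
Q = 34 acre-ft/yr = 114.9 m³/d
t = ΔV / Q = 44190 m³ / 114.9 m³/d = 384.6 d

t ≈ 385 days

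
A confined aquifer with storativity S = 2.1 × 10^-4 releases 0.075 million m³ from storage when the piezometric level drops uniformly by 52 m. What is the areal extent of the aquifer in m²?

ΔV = 0.075 million m³ = 75000 m³
A = ΔV / (S × Δh) = 75000 / (2.1 × 10^-4 × 52) = 6.868 × 10^6 m²

A ≈ 6.87 × 10^6 m²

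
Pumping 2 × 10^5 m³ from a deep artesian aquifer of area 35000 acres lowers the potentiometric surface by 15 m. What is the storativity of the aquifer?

A = 35000 acres = 1.416 × 10^8 m²
S = ΔV / (A × Δh) = 2 × 10^5 m³ / (1.416 × 10^8 m² × 15 m) = 9.414 × 10^-5

S ≈ 9.4 × 10^-5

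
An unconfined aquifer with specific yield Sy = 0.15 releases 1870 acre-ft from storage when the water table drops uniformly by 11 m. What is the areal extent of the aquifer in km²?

ΔV = 1870 acre-ft = 2.307 × 10^6 m³
A = ΔV / (Sy × Δh) = 2.307 × 10^6 / (0.15 × 11) = 1.398 × 10^6 m²
A = 1.398 × 10^6 m² = 1.398 km²

A ≈ 1.4 km²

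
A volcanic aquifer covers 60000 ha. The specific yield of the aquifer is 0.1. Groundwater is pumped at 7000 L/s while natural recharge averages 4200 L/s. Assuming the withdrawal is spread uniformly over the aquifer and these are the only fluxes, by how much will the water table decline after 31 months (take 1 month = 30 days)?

Δh ≈ 3.75 m

A = 60000 ha = 6 × 10^8 m²
Net abstraction = 7000 − 4200 = 2800 L/s
Q_net = 2800 L/s = 2.419 × 10^5 m³/d
t = 31 months = 930 d
ΔV = Q × t = 2.419 × 10^5 m³/d × 930 d = 2.25 × 10^8 m³
Δh = ΔV / (Sy × A) = 2.25 × 10^8 / (0.1 × 6 × 10^8) = 3.75 m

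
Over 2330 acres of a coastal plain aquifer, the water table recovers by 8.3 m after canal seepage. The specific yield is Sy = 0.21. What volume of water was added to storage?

ΔV ≈ 1.64 × 10^7 m³

A = 2330 acres = 9.429 × 10^6 m²
ΔV = Sy × A × Δh = 0.21 × 9.429 × 10^6 m² × 8.3 m = 1.644 × 10^7 m³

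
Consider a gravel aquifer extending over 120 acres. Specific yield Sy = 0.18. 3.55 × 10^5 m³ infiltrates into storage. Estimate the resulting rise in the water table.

A = 120 acres = 4.856 × 10^5 m²
Δh = ΔV / (Sy × A) = 3.55 × 10^5 m³ / (0.18 × 4.856 × 10^5 m²) = 4.061 m

Δh ≈ 4.06 m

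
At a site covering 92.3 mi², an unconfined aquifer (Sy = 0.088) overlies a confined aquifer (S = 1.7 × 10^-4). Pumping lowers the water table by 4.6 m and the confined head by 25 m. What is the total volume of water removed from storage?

A = 92.3 mi² = 2.391 × 10^8 m²
Unconfined: ΔV_u = Sy × A × Δh_u = 0.088 × 2.391 × 10^8 × 4.6 = 9.677 × 10^7 m³
Confined: ΔV_c = S × A × Δh_c = 1.7 × 10^-4 × 2.391 × 10^8 × 25 = 1.016 × 10^6 m³
Total ΔV = 9.677 × 10^7 + 1.016 × 10^6 = 9.779 × 10^7 m³

ΔV ≈ 9.78 × 10^7 m³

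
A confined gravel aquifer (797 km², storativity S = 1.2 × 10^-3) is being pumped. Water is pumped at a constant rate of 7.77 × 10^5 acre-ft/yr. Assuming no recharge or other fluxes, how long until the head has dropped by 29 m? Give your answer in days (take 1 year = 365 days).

t ≈ 10.6 days

A = 797 km² = 7.97 × 10^8 m²
ΔV = S × A × Δh = 0.0012 × 7.97 × 10^8 × 29 = 2.774 × 10^7 m³
Q = 7.77 × 10^5 acre-ft/yr = 2.626 × 10^6 m³/d
t = ΔV / Q = 2.774 × 10^7 m³ / 2.626 × 10^6 m³/d = 10.56 d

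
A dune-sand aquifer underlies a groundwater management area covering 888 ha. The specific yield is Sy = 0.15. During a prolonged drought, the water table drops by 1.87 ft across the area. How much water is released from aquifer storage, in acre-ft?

ΔV ≈ 615 acre-ft

A = 888 ha = 8.88 × 10^6 m²
Δh = 1.87 ft = 0.57 m
ΔV = Sy × A × Δh = 0.15 × 8.88 × 10^6 m² × 0.57 m = 7.592 × 10^5 m³
ΔV = 7.592 × 10^5 m³ = 615.5 acre-ft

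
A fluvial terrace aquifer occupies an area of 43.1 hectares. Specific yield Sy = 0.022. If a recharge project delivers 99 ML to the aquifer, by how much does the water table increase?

Δh ≈ 10.4 m

A = 43.1 hectares = 4.31 × 10^5 m²
ΔV = 99 ML = 99000 m³
Δh = ΔV / (Sy × A) = 99000 m³ / (0.022 × 4.31 × 10^5 m²) = 10.44 m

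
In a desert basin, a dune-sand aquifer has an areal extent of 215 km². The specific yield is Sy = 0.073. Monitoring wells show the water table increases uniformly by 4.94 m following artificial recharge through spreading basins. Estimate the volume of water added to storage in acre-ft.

ΔV ≈ 62900 acre-ft

A = 215 km² = 2.15 × 10^8 m²
ΔV = Sy × A × Δh = 0.073 × 2.15 × 10^8 m² × 4.94 m = 7.753 × 10^7 m³
ΔV = 7.753 × 10^7 m³ = 62860 acre-ft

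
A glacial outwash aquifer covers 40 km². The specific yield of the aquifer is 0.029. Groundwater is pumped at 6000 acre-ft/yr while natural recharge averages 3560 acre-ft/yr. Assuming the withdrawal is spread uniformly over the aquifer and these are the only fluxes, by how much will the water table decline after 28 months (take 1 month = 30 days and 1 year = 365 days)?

Δh ≈ 5.97 m

A = 40 km² = 4 × 10^7 m²
Net abstraction = 6000 − 3560 = 2440 acre-ft/yr
Q_net = 2440 acre-ft/yr = 8246 m³/d
t = 28 months = 840 d
ΔV = Q × t = 8246 m³/d × 840 d = 6.926 × 10^6 m³
Δh = ΔV / (Sy × A) = 6.926 × 10^6 / (0.029 × 4 × 10^7) = 5.971 m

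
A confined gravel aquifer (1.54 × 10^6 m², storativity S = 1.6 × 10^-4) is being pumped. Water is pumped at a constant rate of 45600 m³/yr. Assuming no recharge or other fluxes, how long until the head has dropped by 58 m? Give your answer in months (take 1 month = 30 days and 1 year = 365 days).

ΔV = S × A × Δh = 1.6 × 10^-4 × 1.54 × 10^6 × 58 = 14290 m³
Q = 45600 m³/yr = 124.9 m³/d
t = ΔV / Q = 14290 m³ / 124.9 m³/d = 114.4 d
t = 114.4 d ≈ 3.813 months

t ≈ 3.81 months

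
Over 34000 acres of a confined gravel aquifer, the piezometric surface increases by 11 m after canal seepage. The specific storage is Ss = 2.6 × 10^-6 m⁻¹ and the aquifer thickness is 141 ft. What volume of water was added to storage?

b = 141 ft = 42.98 m
S = Ss × b = 2.6 × 10^-6 m⁻¹ × 42.98 m = 1.117 × 10^-4
A = 34000 acres = 1.376 × 10^8 m²
ΔV = S × A × Δh = 1.117 × 10^-4 × 1.376 × 10^8 m² × 11 m = 1.691 × 10^5 m³

ΔV ≈ 1.69 × 10^5 m³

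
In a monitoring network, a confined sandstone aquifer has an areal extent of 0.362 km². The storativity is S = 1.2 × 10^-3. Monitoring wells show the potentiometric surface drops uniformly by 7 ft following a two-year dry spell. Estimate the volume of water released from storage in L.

ΔV ≈ 9.27 × 10^5 L

A = 0.362 km² = 3.62 × 10^5 m²
Δh = 7 ft = 2.134 m
ΔV = S × A × Δh = 0.0012 × 3.62 × 10^5 m² × 2.134 m = 926.8 m³
ΔV = 926.8 m³ = 9.268 × 10^5 L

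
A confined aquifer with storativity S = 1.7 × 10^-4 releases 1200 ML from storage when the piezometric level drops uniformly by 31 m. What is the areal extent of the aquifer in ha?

ΔV = 1200 ML = 1.2 × 10^6 m³
A = ΔV / (S × Δh) = 1.2 × 10^6 / (1.7 × 10^-4 × 31) = 2.277 × 10^8 m²
A = 2.277 × 10^8 m² = 22770 ha

A ≈ 22800 ha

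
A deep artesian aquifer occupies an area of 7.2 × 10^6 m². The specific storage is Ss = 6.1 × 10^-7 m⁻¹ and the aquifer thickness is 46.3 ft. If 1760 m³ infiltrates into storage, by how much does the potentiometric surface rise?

Δh ≈ 28.4 m

b = 46.3 ft = 14.11 m
S = Ss × b = 6.1 × 10^-7 m⁻¹ × 14.11 m = 8.608 × 10^-6
Δh = ΔV / (S × A) = 1760 m³ / (8.608 × 10^-6 × 7.2 × 10^6 m²) = 28.4 m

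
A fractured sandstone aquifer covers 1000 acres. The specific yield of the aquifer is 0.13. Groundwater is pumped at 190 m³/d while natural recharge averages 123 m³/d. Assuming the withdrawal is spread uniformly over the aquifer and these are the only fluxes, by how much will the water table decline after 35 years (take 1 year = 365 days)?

Δh ≈ 1.63 m

A = 1000 acres = 4.047 × 10^6 m²
Net abstraction = 190 − 123 = 67 m³/d
t = 35 years = 12780 d
ΔV = Q × t = 67 m³/d × 12780 d = 8.559 × 10^5 m³
Δh = ΔV / (Sy × A) = 8.559 × 10^5 / (0.13 × 4.047 × 10^6) = 1.627 m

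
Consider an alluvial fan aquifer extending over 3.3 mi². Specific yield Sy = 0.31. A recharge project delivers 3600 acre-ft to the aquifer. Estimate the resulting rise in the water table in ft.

Δh ≈ 5.5 ft

A = 3.3 mi² = 8.547 × 10^6 m²
ΔV = 3600 acre-ft = 4.441 × 10^6 m³
Δh = ΔV / (Sy × A) = 4.441 × 10^6 m³ / (0.31 × 8.547 × 10^6 m²) = 1.676 m
Δh = 1.676 m = 5.499 ft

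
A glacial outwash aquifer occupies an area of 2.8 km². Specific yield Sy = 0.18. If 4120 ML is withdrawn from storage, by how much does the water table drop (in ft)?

Δh ≈ 26.8 ft

A = 2.8 km² = 2.8 × 10^6 m²
ΔV = 4120 ML = 4.12 × 10^6 m³
Δh = ΔV / (Sy × A) = 4.12 × 10^6 m³ / (0.18 × 2.8 × 10^6 m²) = 8.175 m
Δh = 8.175 m = 26.82 ft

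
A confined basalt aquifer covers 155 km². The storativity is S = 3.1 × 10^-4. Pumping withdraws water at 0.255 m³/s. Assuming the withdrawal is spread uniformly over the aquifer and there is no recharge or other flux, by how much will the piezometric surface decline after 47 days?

A = 155 km² = 1.55 × 10^8 m²
Q = 0.255 m³/s = 22030 m³/d
ΔV = Q × t = 22030 m³/d × 47 d = 1.036 × 10^6 m³
Δh = ΔV / (S × A) = 1.036 × 10^6 / (3.1 × 10^-4 × 1.55 × 10^8) = 21.55 m

Δh ≈ 21.6 m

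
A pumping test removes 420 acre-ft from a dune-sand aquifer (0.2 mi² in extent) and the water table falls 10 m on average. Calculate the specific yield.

A = 0.2 mi² = 5.18 × 10^5 m²
ΔV = 420 acre-ft = 5.181 × 10^5 m³
Sy = ΔV / (A × Δh) = 5.181 × 10^5 m³ / (5.18 × 10^5 m² × 10 m) = 0.1

Sy ≈ 0.1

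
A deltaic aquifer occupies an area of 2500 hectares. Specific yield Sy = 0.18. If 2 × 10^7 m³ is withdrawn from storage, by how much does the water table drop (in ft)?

A = 2500 hectares = 2.5 × 10^7 m²
Δh = ΔV / (Sy × A) = 2 × 10^7 m³ / (0.18 × 2.5 × 10^7 m²) = 4.444 m
Δh = 4.444 m = 14.58 ft

Δh ≈ 14.6 ft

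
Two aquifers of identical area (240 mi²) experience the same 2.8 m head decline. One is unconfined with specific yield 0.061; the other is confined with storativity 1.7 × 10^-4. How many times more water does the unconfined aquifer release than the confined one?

ΔV_u / ΔV_c ≈ 359

A = 240 mi² = 6.216 × 10^8 m²
Unconfined: ΔV_u = Sy × A × Δh = 0.061 × 6.216 × 10^8 × 2.8 = 1.062 × 10^8 m³
Confined: ΔV_c = S × A × Δh = 1.7 × 10^-4 × 6.216 × 10^8 × 2.8 = 2.959 × 10^5 m³
Ratio = ΔV_u / ΔV_c = Sy / S = 0.061 / 1.7 × 10^-4 = 358.8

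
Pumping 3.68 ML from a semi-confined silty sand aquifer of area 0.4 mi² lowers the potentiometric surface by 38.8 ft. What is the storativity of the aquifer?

A = 0.4 mi² = 1.036 × 10^6 m²
Δh = 38.8 ft = 11.83 m
ΔV = 3.68 ML = 3680 m³
S = ΔV / (A × Δh) = 3680 m³ / (1.036 × 10^6 m² × 11.83 m) = 3.004 × 10^-4

S ≈ 3 × 10^-4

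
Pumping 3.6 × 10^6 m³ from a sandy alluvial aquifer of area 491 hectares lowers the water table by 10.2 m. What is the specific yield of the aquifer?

Sy ≈ 0.072

A = 491 hectares = 4.91 × 10^6 m²
Sy = ΔV / (A × Δh) = 3.6 × 10^6 m³ / (4.91 × 10^6 m² × 10.2 m) = 0.07188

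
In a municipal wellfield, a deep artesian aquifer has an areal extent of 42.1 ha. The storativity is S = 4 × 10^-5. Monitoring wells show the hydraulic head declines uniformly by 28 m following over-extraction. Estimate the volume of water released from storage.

A = 42.1 ha = 4.21 × 10^5 m²
ΔV = S × A × Δh = 4 × 10^-5 × 4.21 × 10^5 m² × 28 m = 471.5 m³

ΔV ≈ 472 m³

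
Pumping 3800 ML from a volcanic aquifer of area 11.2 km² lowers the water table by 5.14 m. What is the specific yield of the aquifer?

A = 11.2 km² = 1.12 × 10^7 m²
ΔV = 3800 ML = 3.8 × 10^6 m³
Sy = ΔV / (A × Δh) = 3.8 × 10^6 m³ / (1.12 × 10^7 m² × 5.14 m) = 0.06601

Sy ≈ 0.066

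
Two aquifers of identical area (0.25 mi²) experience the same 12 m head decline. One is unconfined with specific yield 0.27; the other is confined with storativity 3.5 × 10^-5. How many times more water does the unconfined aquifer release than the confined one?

A = 0.25 mi² = 6.475 × 10^5 m²
Unconfined: ΔV_u = Sy × A × Δh = 0.27 × 6.475 × 10^5 × 12 = 2.098 × 10^6 m³
Confined: ΔV_c = S × A × Δh = 3.5 × 10^-5 × 6.475 × 10^5 × 12 = 271.9 m³
Ratio = ΔV_u / ΔV_c = Sy / S = 0.27 / 3.5 × 10^-5 = 7714

ΔV_u / ΔV_c ≈ 7710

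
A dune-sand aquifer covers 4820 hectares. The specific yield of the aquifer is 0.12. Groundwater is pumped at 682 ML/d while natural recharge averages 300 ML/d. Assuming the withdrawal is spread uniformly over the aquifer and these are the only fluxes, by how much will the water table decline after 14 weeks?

A = 4820 hectares = 4.82 × 10^7 m²
Net abstraction = 682 − 300 = 382 ML/d
Q_net = 382 ML/d = 3.82 × 10^5 m³/d
t = 14 weeks = 98 d
ΔV = Q × t = 3.82 × 10^5 m³/d × 98 d = 3.744 × 10^7 m³
Δh = ΔV / (Sy × A) = 3.744 × 10^7 / (0.12 × 4.82 × 10^7) = 6.472 m

Δh ≈ 6.47 m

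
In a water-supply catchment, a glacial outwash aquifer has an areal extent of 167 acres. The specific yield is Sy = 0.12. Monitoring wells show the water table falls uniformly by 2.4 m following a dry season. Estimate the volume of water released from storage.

ΔV ≈ 1.95 × 10^5 m³

A = 167 acres = 6.758 × 10^5 m²
ΔV = Sy × A × Δh = 0.12 × 6.758 × 10^5 m² × 2.4 m = 1.946 × 10^5 m³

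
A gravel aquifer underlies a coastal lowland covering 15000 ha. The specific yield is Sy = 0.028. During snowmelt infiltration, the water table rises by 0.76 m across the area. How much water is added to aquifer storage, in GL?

A = 15000 ha = 1.5 × 10^8 m²
ΔV = Sy × A × Δh = 0.028 × 1.5 × 10^8 m² × 0.76 m = 3.192 × 10^6 m³
ΔV = 3.192 × 10^6 m³ = 3.192 GL

ΔV ≈ 3.19 GL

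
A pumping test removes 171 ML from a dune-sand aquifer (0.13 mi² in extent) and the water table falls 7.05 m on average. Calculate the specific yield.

A = 0.13 mi² = 3.367 × 10^5 m²
ΔV = 171 ML = 1.71 × 10^5 m³
Sy = ΔV / (A × Δh) = 1.71 × 10^5 m³ / (3.367 × 10^5 m² × 7.05 m) = 0.07204

Sy ≈ 0.072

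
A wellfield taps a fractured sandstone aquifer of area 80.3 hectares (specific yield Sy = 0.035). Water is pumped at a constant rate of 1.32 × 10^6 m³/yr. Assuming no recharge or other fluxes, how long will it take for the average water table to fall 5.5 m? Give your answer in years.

t ≈ 0.117 years

A = 80.3 hectares = 8.03 × 10^5 m²
ΔV = Sy × A × Δh = 0.035 × 8.03 × 10^5 × 5.5 = 1.546 × 10^5 m³
Q = 1.32 × 10^6 m³/yr = 3616 m³/d
t = ΔV / Q = 1.546 × 10^5 m³ / 3616 m³/d = 42.74 d
t = 42.74 d ≈ 0.1171 years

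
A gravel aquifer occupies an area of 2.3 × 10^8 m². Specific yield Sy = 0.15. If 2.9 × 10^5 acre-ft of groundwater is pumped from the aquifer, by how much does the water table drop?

ΔV = 2.9 × 10^5 acre-ft = 3.577 × 10^8 m³
Δh = ΔV / (Sy × A) = 3.577 × 10^8 m³ / (0.15 × 2.3 × 10^8 m²) = 10.37 m

Δh ≈ 10.4 m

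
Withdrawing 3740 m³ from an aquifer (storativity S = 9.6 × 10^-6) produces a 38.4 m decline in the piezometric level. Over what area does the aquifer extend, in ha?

A = ΔV / (S × Δh) = 3740 / (9.6 × 10^-6 × 38.4) = 1.015 × 10^7 m²
A = 1.015 × 10^7 m² = 1015 ha

A ≈ 1010 ha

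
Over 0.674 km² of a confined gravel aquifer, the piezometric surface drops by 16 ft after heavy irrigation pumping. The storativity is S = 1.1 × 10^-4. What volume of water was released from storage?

ΔV ≈ 362 m³

A = 0.674 km² = 6.74 × 10^5 m²
Δh = 16 ft = 4.877 m
ΔV = S × A × Δh = 1.1 × 10^-4 × 6.74 × 10^5 m² × 4.877 m = 361.6 m³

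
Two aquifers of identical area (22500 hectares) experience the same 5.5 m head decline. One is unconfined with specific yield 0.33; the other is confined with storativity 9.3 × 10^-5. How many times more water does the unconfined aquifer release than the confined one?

ΔV_u / ΔV_c ≈ 3550

A = 22500 hectares = 2.25 × 10^8 m²
Unconfined: ΔV_u = Sy × A × Δh = 0.33 × 2.25 × 10^8 × 5.5 = 4.084 × 10^8 m³
Confined: ΔV_c = S × A × Δh = 9.3 × 10^-5 × 2.25 × 10^8 × 5.5 = 1.151 × 10^5 m³
Ratio = ΔV_u / ΔV_c = Sy / S = 0.33 / 9.3 × 10^-5 = 3548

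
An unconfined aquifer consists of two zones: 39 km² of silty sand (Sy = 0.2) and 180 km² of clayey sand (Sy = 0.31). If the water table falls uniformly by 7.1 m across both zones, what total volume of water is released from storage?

A₁ = 39 km² = 3.9 × 10^7 m²; A₂ = 180 km² = 1.8 × 10^8 m²
ΔV₁ = 0.2 × 3.9 × 10^7 × 7.1 = 5.538 × 10^7 m³
ΔV₂ = 0.31 × 1.8 × 10^8 × 7.1 = 3.962 × 10^8 m³
ΔV = ΔV₁ + ΔV₂ = 4.516 × 10^8 m³

ΔV ≈ 4.52 × 10^8 m³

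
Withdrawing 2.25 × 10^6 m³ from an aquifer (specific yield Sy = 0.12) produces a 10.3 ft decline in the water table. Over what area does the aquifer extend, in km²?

A ≈ 5.97 km²

Δh = 10.3 ft = 3.139 m
A = ΔV / (Sy × Δh) = 2.25 × 10^6 / (0.12 × 3.139) = 5.972 × 10^6 m²
A = 5.972 × 10^6 m² = 5.972 km²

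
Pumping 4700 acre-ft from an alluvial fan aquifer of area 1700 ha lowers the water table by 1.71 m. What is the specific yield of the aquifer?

Sy ≈ 0.2

A = 1700 ha = 1.7 × 10^7 m²
ΔV = 4700 acre-ft = 5.797 × 10^6 m³
Sy = ΔV / (A × Δh) = 5.797 × 10^6 m³ / (1.7 × 10^7 m² × 1.71 m) = 0.1994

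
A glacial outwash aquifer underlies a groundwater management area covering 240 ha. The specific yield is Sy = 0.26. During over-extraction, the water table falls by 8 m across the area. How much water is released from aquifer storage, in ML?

A = 240 ha = 2.4 × 10^6 m²
ΔV = Sy × A × Δh = 0.26 × 2.4 × 10^6 m² × 8 m = 4.992 × 10^6 m³
ΔV = 4.992 × 10^6 m³ = 4992 ML

ΔV ≈ 4990 ML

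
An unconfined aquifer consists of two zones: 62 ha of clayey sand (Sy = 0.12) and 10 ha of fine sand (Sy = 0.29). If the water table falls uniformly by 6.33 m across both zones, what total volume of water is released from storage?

ΔV ≈ 6.55 × 10^5 m³

A₁ = 62 ha = 6.2 × 10^5 m²; A₂ = 10 ha = 1 × 10^5 m²
ΔV₁ = 0.12 × 6.2 × 10^5 × 6.33 = 4.71 × 10^5 m³
ΔV₂ = 0.29 × 1 × 10^5 × 6.33 = 1.836 × 10^5 m³
ΔV = ΔV₁ + ΔV₂ = 6.545 × 10^5 m³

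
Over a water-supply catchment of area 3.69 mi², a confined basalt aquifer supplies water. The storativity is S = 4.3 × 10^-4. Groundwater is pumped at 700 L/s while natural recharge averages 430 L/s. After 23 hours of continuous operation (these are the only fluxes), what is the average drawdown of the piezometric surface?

A = 3.69 mi² = 9.557 × 10^6 m²
Net abstraction = 700 − 430 = 270 L/s
Q_net = 270 L/s = 23330 m³/d
t = 23 hours = 0.9583 d
ΔV = Q × t = 23330 m³/d × 0.9583 d = 22360 m³
Δh = ΔV / (S × A) = 22360 / (4.3 × 10^-4 × 9.557 × 10^6) = 5.44 m

Δh ≈ 5.44 m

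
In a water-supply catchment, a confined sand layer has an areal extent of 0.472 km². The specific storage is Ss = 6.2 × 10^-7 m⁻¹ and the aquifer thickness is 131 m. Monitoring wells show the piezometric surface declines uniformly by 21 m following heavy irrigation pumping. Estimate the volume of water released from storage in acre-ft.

ΔV ≈ 0.653 acre-ft

S = Ss × b = 6.2 × 10^-7 m⁻¹ × 131 m = 8.122 × 10^-5
A = 0.472 km² = 4.72 × 10^5 m²
ΔV = S × A × Δh = 8.122 × 10^-5 × 4.72 × 10^5 m² × 21 m = 805.1 m³
ΔV = 805.1 m³ = 0.6527 acre-ft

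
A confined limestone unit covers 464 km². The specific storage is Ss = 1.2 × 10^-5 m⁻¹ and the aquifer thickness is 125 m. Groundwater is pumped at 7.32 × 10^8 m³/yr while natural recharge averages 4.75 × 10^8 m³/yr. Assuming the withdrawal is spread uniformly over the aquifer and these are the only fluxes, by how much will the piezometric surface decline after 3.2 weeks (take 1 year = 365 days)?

S = Ss × b = 1.2 × 10^-5 m⁻¹ × 125 m = 1.5 × 10^-3
A = 464 km² = 4.64 × 10^8 m²
Net abstraction = 7.32 × 10^8 − 4.75 × 10^8 = 2.57 × 10^8 m³/yr
Q_net = 2.57 × 10^8 m³/yr = 7.041 × 10^5 m³/d
t = 3.2 weeks = 22.4 d
ΔV = Q × t = 7.041 × 10^5 m³/d × 22.4 d = 1.577 × 10^7 m³
Δh = ΔV / (S × A) = 1.577 × 10^7 / (0.0015 × 4.64 × 10^8) = 22.66 m

Δh ≈ 22.7 m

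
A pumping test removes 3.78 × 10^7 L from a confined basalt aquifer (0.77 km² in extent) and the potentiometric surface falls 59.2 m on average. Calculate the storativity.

S ≈ 8.3 × 10^-4

A = 0.77 km² = 7.7 × 10^5 m²
ΔV = 3.78 × 10^7 L = 37800 m³
S = ΔV / (A × Δh) = 37800 m³ / (7.7 × 10^5 m² × 59.2 m) = 8.292 × 10^-4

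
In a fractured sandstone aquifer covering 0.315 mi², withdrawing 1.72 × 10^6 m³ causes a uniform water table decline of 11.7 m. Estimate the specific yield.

Sy ≈ 0.18

A = 0.315 mi² = 8.158 × 10^5 m²
Sy = ΔV / (A × Δh) = 1.72 × 10^6 m³ / (8.158 × 10^5 m² × 11.7 m) = 0.1802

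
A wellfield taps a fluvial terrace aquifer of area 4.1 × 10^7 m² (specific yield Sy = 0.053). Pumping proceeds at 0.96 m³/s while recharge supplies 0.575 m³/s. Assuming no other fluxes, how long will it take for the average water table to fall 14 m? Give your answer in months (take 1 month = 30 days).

ΔV = Sy × A × Δh = 0.053 × 4.1 × 10^7 × 14 = 3.042 × 10^7 m³
Net withdrawal = 0.96 − 0.575 = 0.385 m³/s = 33260 m³/d
t = ΔV / Q = 3.042 × 10^7 m³ / 33260 m³/d = 914.6 d
t = 914.6 d ≈ 30.49 months

t ≈ 30.5 months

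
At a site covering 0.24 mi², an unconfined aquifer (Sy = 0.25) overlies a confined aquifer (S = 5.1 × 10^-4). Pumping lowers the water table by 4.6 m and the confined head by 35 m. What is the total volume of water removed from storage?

A = 0.24 mi² = 6.216 × 10^5 m²
Unconfined: ΔV_u = Sy × A × Δh_u = 0.25 × 6.216 × 10^5 × 4.6 = 7.148 × 10^5 m³
Confined: ΔV_c = S × A × Δh_c = 5.1 × 10^-4 × 6.216 × 10^5 × 35 = 11100 m³
Total ΔV = 7.148 × 10^5 + 11100 = 7.259 × 10^5 m³

ΔV ≈ 7.26 × 10^5 m³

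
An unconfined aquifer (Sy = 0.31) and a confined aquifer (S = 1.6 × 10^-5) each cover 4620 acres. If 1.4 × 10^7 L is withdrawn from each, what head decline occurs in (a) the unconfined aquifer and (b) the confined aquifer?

A = 4620 acres = 1.87 × 10^7 m²
ΔV = 1.4 × 10^7 L = 14000 m³
Unconfined: Δh_u = ΔV/(Sy·A) = 14000/(0.31 × 1.87 × 10^7) = 0.002415 m
Confined: Δh_c = ΔV/(S·A) = 14000/(1.6 × 10^-5 × 1.87 × 10^7) = 46.8 m

Δh_u ≈ 0.00242 m; Δh_c ≈ 46.8 m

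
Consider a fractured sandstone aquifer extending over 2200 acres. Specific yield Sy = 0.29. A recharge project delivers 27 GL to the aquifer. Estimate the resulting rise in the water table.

Δh ≈ 10.5 m

A = 2200 acres = 8.903 × 10^6 m²
ΔV = 27 GL = 2.7 × 10^7 m³
Δh = ΔV / (Sy × A) = 2.7 × 10^7 m³ / (0.29 × 8.903 × 10^6 m²) = 10.46 m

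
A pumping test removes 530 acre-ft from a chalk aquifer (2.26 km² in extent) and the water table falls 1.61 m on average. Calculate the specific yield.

A = 2.26 km² = 2.26 × 10^6 m²
ΔV = 530 acre-ft = 6.537 × 10^5 m³
Sy = ΔV / (A × Δh) = 6.537 × 10^5 m³ / (2.26 × 10^6 m² × 1.61 m) = 0.1797

Sy ≈ 0.18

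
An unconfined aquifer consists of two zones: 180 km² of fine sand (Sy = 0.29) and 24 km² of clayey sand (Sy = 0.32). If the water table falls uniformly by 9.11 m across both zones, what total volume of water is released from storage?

A₁ = 180 km² = 1.8 × 10^8 m²; A₂ = 24 km² = 2.4 × 10^7 m²
ΔV₁ = 0.29 × 1.8 × 10^8 × 9.11 = 4.755 × 10^8 m³
ΔV₂ = 0.32 × 2.4 × 10^7 × 9.11 = 6.996 × 10^7 m³
ΔV = ΔV₁ + ΔV₂ = 5.455 × 10^8 m³

ΔV ≈ 5.46 × 10^8 m³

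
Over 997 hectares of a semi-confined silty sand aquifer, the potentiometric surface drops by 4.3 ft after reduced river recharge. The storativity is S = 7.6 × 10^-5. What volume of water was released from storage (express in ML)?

ΔV ≈ 0.993 ML

A = 997 hectares = 9.97 × 10^6 m²
Δh = 4.3 ft = 1.311 m
ΔV = S × A × Δh = 7.6 × 10^-5 × 9.97 × 10^6 m² × 1.311 m = 993.1 m³
ΔV = 993.1 m³ = 0.9931 ML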